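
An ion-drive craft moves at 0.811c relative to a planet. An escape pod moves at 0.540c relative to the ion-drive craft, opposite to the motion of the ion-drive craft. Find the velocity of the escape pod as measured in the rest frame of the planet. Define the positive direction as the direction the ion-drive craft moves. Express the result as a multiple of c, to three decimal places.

With v = 0.811 and u' = -0.540 (in units of c),
u = (u' + v)/(1 + u'v/c²):
u = (-0.540 + 0.811) / (1 + (-0.540)·0.811) = 0.2710/0.5621 = 0.4822

+0.482c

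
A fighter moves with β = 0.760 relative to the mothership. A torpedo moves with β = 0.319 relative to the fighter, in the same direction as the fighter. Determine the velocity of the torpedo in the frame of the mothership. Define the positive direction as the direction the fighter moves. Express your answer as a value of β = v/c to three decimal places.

With v = 0.760 and u' = 0.319 (in units of c),
u = (u' + v)/(1 + u'v/c²):
u = (0.319 + 0.760) / (1 + 0.319·0.760) = 1.0790/1.2424 = 0.8685

β = 0.868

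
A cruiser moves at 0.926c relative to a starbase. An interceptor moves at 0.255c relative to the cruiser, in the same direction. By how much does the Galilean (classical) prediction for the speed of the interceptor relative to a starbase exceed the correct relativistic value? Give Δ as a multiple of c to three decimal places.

Δ = 0.226c

Galilean: u_cl = 0.255 + 0.926 = 1.1810.
Relativistic: u_rel = (0.255 + 0.926) / (1 + 0.255·0.926) = 1.1810/1.2361 = 0.9554.
Δ = 1.1810 − 0.9554 = 0.2256.
(The classical prediction exceeds c; the relativistic result does not.)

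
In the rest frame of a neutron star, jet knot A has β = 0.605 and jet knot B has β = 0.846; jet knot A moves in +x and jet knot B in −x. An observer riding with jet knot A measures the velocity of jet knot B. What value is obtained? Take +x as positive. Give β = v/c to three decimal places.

β = -0.960

β_A = 0.605, β_B = -0.846.
Transform to A's frame with the inverse velocity-addition law: u' = (u − v)/(1 − uv/c²), taking u = β_B and v = β_A.
u' = (-0.846 − 0.605) / (1 − (0.605)(-0.846)) = -1.4510/1.5118 = -0.9598.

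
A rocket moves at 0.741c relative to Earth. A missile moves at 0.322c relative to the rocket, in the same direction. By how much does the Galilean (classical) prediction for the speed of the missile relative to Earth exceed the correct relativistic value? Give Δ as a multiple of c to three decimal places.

Δ = 0.205c

Galilean: u_cl = 0.322 + 0.741 = 1.0630.
Relativistic: u_rel = (0.322 + 0.741) / (1 + 0.322·0.741) = 1.0630/1.2386 = 0.8582.
Δ = 1.0630 − 0.8582 = 0.2048.
(The classical prediction exceeds c; the relativistic result does not.)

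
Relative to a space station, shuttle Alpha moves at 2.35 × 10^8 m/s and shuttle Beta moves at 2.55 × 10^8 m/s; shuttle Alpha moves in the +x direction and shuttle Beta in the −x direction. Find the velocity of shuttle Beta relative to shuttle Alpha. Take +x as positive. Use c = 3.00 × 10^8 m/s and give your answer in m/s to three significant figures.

-2.94 × 10^8 m/s

β_A = 0.783, β_B = -0.850 (dividing each by c = 3.00 × 10^8 m/s).
Transform to A's frame with the inverse velocity-addition law: u' = (u − v)/(1 − uv/c²), taking u = β_B and v = β_A.
u' = (-0.850 − 0.783) / (1 − (0.783)(-0.850)) = -1.6333/1.6658 = -0.9805.
u' = -0.9805 × 3.00 × 10^8 m/s.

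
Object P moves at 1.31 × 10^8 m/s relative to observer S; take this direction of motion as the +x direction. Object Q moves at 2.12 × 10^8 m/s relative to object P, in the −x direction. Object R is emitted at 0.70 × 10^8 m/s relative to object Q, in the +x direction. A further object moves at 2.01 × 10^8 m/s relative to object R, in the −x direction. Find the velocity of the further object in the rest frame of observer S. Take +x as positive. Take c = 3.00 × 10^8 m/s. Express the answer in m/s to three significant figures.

Apply u = (u' + v)/(1 + u'v/c²) successively, working outward toward observer S.
(Dividing each given speed by c = 3.00 × 10^8 m/s to work in units of c.)
Start: velocity of object P relative to observer S = 0.4367c.
Compose with object Q (u' = -0.707 in object P frame): u_1 = (-0.707 + 0.437) / (1 + (-0.707)·0.437) = -0.2700/0.6914 = -0.3905.
Compose with object R (u' = 0.233 in object Q frame): u_2 = (0.233 + (-0.390)) / (1 + 0.233·(-0.390)) = -0.1572/0.9089 = -0.1729.
Compose with the further object (u' = -0.670 in object R frame): u_3 = (-0.670 + (-0.173)) / (1 + (-0.670)·(-0.173)) = -0.8429/1.1159 = -0.7554.
So u = -0.7554 × 3.00 × 10^8 m/s.

-2.27 × 10^8 m/s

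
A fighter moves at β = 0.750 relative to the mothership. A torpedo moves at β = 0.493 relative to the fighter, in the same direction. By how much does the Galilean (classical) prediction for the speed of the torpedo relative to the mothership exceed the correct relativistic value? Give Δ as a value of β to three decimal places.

Δ = 0.336

Galilean: u_cl = 0.493 + 0.750 = 1.2430.
Relativistic: u_rel = (0.493 + 0.750) / (1 + 0.493·0.750) = 1.2430/1.3698 = 0.9075.
Δ = 1.2430 − 0.9075 = 0.3355.
(The classical prediction exceeds c; the relativistic result does not.)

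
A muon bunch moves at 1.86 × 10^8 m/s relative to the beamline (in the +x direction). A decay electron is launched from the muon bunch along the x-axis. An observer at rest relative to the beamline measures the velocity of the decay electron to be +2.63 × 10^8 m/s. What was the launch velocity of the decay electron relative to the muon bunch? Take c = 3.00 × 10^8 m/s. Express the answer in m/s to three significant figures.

+1.69 × 10^8 m/s

v = 0.620c, u = 0.877c.
Invert the composition law: u' = (u − v)/(1 − uv/c²).
u' = (0.877 − 0.620) / (1 − (0.877)(0.620)) = 0.2567/0.4565 = 0.5623.
u' = 0.5623 × 3.00 × 10^8 m/s.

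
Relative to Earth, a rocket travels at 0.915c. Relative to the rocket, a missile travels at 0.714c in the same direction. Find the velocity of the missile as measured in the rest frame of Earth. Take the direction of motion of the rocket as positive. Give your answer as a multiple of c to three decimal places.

With v = 0.915 and u' = 0.714 (in units of c),
u = (u' + v)/(1 + u'v/c²):
u = (0.714 + 0.915) / (1 + 0.714·0.915) = 1.6290/1.6533 = 0.9853

0.985c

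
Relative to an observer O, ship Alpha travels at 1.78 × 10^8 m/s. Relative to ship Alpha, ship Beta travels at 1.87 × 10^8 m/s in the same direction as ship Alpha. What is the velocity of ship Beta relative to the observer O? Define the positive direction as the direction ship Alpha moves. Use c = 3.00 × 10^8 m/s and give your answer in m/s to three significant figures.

2.66 × 10^8 m/s

In units of c (dividing by 3.00 × 10^8 m/s): v = 0.593, u' = 0.623.
u = (u' + v)/(1 + u'v/c²):
u = (0.623 + 0.593) / (1 + 0.623·0.593) = 1.2167/1.3698 = 0.8882
(Galilean addition would give +1.217c, exceeding c.)
Converting back: u = 0.8882 × 3.00 × 10^8 m/s.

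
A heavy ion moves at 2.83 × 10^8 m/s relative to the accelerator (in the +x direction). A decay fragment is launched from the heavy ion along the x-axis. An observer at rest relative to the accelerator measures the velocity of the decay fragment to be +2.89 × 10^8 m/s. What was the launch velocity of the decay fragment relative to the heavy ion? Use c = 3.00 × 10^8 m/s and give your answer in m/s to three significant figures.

+6.57 × 10^7 m/s

v = 0.943c, u = 0.963c.
Invert the composition law: u' = (u − v)/(1 − uv/c²).
u' = (0.963 − 0.943) / (1 − (0.963)(0.943)) = 0.0200/0.0913 = 0.2192.
u' = 0.2192 × 3.00 × 10^8 m/s.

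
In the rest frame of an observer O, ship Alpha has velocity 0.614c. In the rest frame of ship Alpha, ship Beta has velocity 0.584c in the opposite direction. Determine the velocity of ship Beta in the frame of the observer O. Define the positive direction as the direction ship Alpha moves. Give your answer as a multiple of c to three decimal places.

+0.047c

With v = 0.614 and u' = -0.584 (in units of c),
u = (u' + v)/(1 + u'v/c²):
u = (-0.584 + 0.614) / (1 + (-0.584)·0.614) = 0.0300/0.6414 = 0.0468
(Galilean addition would give +0.030c.)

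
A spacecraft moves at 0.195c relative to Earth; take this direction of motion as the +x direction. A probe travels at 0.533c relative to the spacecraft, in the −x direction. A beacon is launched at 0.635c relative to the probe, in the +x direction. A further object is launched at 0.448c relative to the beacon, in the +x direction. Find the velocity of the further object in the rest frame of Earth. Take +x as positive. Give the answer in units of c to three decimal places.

+0.683c

Apply u = (u' + v)/(1 + u'v/c²) successively, working outward toward Earth.
Start: velocity of the spacecraft relative to Earth = 0.1950c.
Compose with the probe (u' = -0.533 in the spacecraft frame): u_1 = (-0.533 + 0.195) / (1 + (-0.533)·0.195) = -0.3380/0.8961 = -0.3772.
Compose with the beacon (u' = 0.635 in the probe frame): u_2 = (0.635 + (-0.377)) / (1 + 0.635·(-0.377)) = 0.2578/0.7605 = 0.3390.
Compose with the further object (u' = 0.448 in the beacon frame): u_3 = (0.448 + 0.339) / (1 + 0.448·0.339) = 0.7870/1.1519 = 0.6832.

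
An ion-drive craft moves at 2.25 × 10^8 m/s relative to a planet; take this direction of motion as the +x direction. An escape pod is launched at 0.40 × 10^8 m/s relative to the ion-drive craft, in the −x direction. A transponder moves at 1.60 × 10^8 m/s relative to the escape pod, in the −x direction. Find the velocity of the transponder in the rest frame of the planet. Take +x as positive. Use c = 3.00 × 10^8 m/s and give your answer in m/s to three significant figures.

Apply u = (u' + v)/(1 + u'v/c²) successively, working outward toward the planet.
(Dividing each given speed by c = 3.00 × 10^8 m/s to work in units of c.)
Start: velocity of the ion-drive craft relative to the planet = 0.7500c.
Compose with the escape pod (u' = -0.133 in the ion-drive craft frame): u_1 = (-0.133 + 0.750) / (1 + (-0.133)·0.750) = 0.6167/0.9000 = 0.6852.
Compose with the transponder (u' = -0.533 in the escape pod frame): u_2 = (-0.533 + 0.685) / (1 + (-0.533)·0.685) = 0.1519/0.6346 = 0.2393.
So u = 0.2393 × 3.00 × 10^8 m/s.

+7.18 × 10^7 m/s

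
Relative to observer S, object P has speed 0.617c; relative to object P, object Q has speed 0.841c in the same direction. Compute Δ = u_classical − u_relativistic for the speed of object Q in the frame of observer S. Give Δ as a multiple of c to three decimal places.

Galilean: u_cl = 0.841 + 0.617 = 1.4580.
Relativistic: u_rel = (0.841 + 0.617) / (1 + 0.841·0.617) = 1.4580/1.5189 = 0.9599.
Δ = 1.4580 − 0.9599 = 0.4981.
(The classical prediction exceeds c; the relativistic result does not.)

Δ = 0.498c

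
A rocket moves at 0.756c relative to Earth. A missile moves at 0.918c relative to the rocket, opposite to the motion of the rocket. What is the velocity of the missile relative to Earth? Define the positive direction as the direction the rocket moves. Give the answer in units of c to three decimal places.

-0.529c

With v = 0.756 and u' = -0.918 (in units of c),
u = (u' + v)/(1 + u'v/c²):
u = (-0.918 + 0.756) / (1 + (-0.918)·0.756) = -0.1620/0.3060 = -0.5294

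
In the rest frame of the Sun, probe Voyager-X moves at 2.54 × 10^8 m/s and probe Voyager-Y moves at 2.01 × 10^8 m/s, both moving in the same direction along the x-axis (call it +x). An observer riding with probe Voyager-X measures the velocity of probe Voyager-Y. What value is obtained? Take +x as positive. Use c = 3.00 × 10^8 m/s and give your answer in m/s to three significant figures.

β_A = 0.847, β_B = 0.670 (dividing each by c = 3.00 × 10^8 m/s).
Transform to A's frame with the inverse velocity-addition law: u' = (u − v)/(1 − uv/c²), taking u = β_B and v = β_A.
u' = (0.670 − 0.847) / (1 − (0.847)(0.670)) = -0.1767/0.4327 = -0.4083.
u' = -0.4083 × 3.00 × 10^8 m/s.

-1.22 × 10^8 m/s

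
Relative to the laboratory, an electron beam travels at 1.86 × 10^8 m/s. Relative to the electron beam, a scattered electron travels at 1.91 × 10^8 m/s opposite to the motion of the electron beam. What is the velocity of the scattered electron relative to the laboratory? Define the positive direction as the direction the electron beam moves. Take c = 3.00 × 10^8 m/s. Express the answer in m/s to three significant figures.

-8.26 × 10^6 m/s

In units of c (dividing by 3.00 × 10^8 m/s): v = 0.620, u' = -0.637.
u = (u' + v)/(1 + u'v/c²):
u = (-0.637 + 0.620) / (1 + (-0.637)·0.620) = -0.0167/0.6053 = -0.0275
(Galilean addition would give -0.017c.)
Converting back: u = -0.0275 × 3.00 × 10^8 m/s.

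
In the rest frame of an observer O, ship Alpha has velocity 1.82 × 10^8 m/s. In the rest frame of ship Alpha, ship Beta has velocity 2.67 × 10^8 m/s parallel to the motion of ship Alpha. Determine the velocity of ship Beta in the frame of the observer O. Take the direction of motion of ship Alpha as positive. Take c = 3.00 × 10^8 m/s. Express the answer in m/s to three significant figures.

2.92 × 10^8 m/s

In units of c (dividing by 3.00 × 10^8 m/s): v = 0.607, u' = 0.890.
u = (u' + v)/(1 + u'v/c²):
u = (0.890 + 0.607) / (1 + 0.890·0.607) = 1.4967/1.5399 = 0.9719
(Galilean addition would give +1.497c, exceeding c.)
Converting back: u = 0.9719 × 3.00 × 10^8 m/s.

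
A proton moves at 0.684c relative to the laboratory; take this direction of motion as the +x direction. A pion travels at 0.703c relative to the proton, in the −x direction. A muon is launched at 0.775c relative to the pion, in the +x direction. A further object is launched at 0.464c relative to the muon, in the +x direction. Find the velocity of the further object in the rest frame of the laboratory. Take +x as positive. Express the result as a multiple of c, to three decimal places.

+0.905c

Apply u = (u' + v)/(1 + u'v/c²) successively, working outward toward the laboratory.
Start: velocity of the proton relative to the laboratory = 0.6840c.
Compose with the pion (u' = -0.703 in the proton frame): u_1 = (-0.703 + 0.684) / (1 + (-0.703)·0.684) = -0.0190/0.5191 = -0.0366.
Compose with the muon (u' = 0.775 in the pion frame): u_2 = (0.775 + (-0.037)) / (1 + 0.775·(-0.037)) = 0.7384/0.9716 = 0.7600.
Compose with the further object (u' = 0.464 in the muon frame): u_3 = (0.464 + 0.760) / (1 + 0.464·0.760) = 1.2240/1.3526 = 0.9049.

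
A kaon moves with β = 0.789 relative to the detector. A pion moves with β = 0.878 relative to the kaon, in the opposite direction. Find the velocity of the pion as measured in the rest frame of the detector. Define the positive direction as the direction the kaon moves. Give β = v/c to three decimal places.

β = -0.290

With v = 0.789 and u' = -0.878 (in units of c),
u = (u' + v)/(1 + u'v/c²):
u = (-0.878 + 0.789) / (1 + (-0.878)·0.789) = -0.0890/0.3073 = -0.2897
(Galilean addition would give -0.089c.)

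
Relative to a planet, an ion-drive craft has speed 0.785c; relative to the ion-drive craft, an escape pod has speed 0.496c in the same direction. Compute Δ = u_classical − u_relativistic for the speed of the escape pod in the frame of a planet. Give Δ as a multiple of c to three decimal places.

Δ = 0.359c

Galilean: u_cl = 0.496 + 0.785 = 1.2810.
Relativistic: u_rel = (0.496 + 0.785) / (1 + 0.496·0.785) = 1.2810/1.3894 = 0.9220.
Δ = 1.2810 − 0.9220 = 0.3590.
(The classical prediction exceeds c; the relativistic result does not.)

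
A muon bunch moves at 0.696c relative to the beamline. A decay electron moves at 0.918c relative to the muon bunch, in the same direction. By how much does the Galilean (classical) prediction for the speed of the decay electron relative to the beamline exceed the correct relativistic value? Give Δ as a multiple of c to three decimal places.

Galilean: u_cl = 0.918 + 0.696 = 1.6140.
Relativistic: u_rel = (0.918 + 0.696) / (1 + 0.918·0.696) = 1.6140/1.6389 = 0.9848.
Δ = 1.6140 − 0.9848 = 0.6292.
(The classical prediction exceeds c; the relativistic result does not.)

Δ = 0.629c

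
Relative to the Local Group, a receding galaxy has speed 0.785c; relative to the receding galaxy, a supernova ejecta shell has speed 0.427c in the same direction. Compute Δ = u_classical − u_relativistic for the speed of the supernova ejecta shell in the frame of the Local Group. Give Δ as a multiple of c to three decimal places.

Δ = 0.304c

Galilean: u_cl = 0.427 + 0.785 = 1.2120.
Relativistic: u_rel = (0.427 + 0.785) / (1 + 0.427·0.785) = 1.2120/1.3352 = 0.9077.
Δ = 1.2120 − 0.9077 = 0.3043.
(The classical prediction exceeds c; the relativistic result does not.)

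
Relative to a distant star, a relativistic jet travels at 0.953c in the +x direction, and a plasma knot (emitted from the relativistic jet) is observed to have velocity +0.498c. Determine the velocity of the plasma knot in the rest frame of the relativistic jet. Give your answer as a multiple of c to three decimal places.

-0.866c

Invert the composition law: u' = (u − v)/(1 − uv/c²).
u' = (0.498 − 0.953) / (1 − (0.498)(0.953)) = -0.4550/0.5254 = -0.8660.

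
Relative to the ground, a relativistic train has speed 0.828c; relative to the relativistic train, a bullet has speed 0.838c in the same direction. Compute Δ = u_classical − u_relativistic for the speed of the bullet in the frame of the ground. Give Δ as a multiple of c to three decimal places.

Galilean: u_cl = 0.838 + 0.828 = 1.6660.
Relativistic: u_rel = (0.838 + 0.828) / (1 + 0.838·0.828) = 1.6660/1.6939 = 0.9836.
Δ = 1.6660 − 0.9836 = 0.6824.
(The classical prediction exceeds c; the relativistic result does not.)

Δ = 0.682c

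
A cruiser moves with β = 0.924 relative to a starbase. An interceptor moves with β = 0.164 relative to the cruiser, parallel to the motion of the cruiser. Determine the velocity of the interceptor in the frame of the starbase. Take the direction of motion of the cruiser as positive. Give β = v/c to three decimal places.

With v = 0.924 and u' = 0.164 (in units of c),
u = (u' + v)/(1 + u'v/c²):
u = (0.164 + 0.924) / (1 + 0.164·0.924) = 1.0880/1.1515 = 0.9448
(Galilean addition would give +1.088c, exceeding c.)

β = 0.945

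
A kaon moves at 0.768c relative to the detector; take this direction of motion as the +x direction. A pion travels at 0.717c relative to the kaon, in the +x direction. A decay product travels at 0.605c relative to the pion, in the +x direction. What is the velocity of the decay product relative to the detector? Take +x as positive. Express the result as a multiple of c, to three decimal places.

0.989c

Apply u = (u' + v)/(1 + u'v/c²) successively, working outward toward the detector.
Start: velocity of the kaon relative to the detector = 0.7680c.
Compose with the pion (u' = 0.717 in the kaon frame): u_1 = (0.717 + 0.768) / (1 + 0.717·0.768) = 1.4850/1.5507 = 0.9577.
Compose with the decay product (u' = 0.605 in the pion frame): u_2 = (0.605 + 0.958) / (1 + 0.605·0.958) = 1.5627/1.5794 = 0.9894.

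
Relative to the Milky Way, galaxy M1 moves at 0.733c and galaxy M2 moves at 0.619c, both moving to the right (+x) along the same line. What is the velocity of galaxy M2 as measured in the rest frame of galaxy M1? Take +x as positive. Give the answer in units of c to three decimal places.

-0.209c

β_A = 0.733, β_B = 0.619.
Transform to A's frame with the inverse velocity-addition law: u' = (u − v)/(1 − uv/c²), taking u = β_B and v = β_A.
u' = (0.619 − 0.733) / (1 − (0.733)(0.619)) = -0.1140/0.5463 = -0.2087.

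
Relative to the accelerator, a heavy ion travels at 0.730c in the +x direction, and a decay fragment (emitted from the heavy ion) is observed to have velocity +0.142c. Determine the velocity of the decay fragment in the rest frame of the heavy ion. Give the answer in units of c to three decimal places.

-0.656c

Invert the composition law: u' = (u − v)/(1 − uv/c²).
u' = (0.142 − 0.730) / (1 − (0.142)(0.730)) = -0.5880/0.8963 = -0.6560.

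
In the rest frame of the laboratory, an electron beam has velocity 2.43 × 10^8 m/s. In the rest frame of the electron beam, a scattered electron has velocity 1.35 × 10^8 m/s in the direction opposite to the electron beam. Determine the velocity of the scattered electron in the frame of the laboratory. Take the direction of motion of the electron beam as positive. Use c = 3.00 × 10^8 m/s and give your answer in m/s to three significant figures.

In units of c (dividing by 3.00 × 10^8 m/s): v = 0.810, u' = -0.450.
u = (u' + v)/(1 + u'v/c²):
u = (-0.450 + 0.810) / (1 + (-0.450)·0.810) = 0.3600/0.6355 = 0.5665
(Galilean addition would give +0.360c.)
Converting back: u = 0.5665 × 3.00 × 10^8 m/s.

+1.70 × 10^8 m/s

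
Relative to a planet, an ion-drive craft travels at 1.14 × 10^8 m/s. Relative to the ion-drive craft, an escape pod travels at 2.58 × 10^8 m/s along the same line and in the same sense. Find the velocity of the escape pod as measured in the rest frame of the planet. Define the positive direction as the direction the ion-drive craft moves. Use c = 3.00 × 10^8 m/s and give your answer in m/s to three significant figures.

In units of c (dividing by 3.00 × 10^8 m/s): v = 0.380, u' = 0.860.
u = (u' + v)/(1 + u'v/c²):
u = (0.860 + 0.380) / (1 + 0.860·0.380) = 1.2400/1.3268 = 0.9346
(Galilean addition would give +1.240c, exceeding c.)
Converting back: u = 0.9346 × 3.00 × 10^8 m/s.

2.80 × 10^8 m/s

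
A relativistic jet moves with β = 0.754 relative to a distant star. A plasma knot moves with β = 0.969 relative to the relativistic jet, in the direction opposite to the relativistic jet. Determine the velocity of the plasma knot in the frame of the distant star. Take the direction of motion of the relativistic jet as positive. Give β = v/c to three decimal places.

With v = 0.754 and u' = -0.969 (in units of c),
u = (u' + v)/(1 + u'v/c²):
u = (-0.969 + 0.754) / (1 + (-0.969)·0.754) = -0.2150/0.2694 = -0.7981
(Galilean addition would give -0.215c.)

β = -0.798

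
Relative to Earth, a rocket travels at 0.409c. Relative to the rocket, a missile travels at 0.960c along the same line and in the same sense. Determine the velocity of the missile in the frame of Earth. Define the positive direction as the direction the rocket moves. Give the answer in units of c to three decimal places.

0.983c

With v = 0.409 and u' = 0.960 (in units of c),
u = (u' + v)/(1 + u'v/c²):
u = (0.960 + 0.409) / (1 + 0.960·0.409) = 1.3690/1.3926 = 0.9830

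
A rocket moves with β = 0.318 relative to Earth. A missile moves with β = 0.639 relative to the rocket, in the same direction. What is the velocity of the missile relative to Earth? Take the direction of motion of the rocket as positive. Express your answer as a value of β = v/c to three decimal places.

With v = 0.318 and u' = 0.639 (in units of c),
u = (u' + v)/(1 + u'v/c²):
u = (0.639 + 0.318) / (1 + 0.639·0.318) = 0.9570/1.2032 = 0.7954
(Galilean addition would give +0.957c.)

β = 0.795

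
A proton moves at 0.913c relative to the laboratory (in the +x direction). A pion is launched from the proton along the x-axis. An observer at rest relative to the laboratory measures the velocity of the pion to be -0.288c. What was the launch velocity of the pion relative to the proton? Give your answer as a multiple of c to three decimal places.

Invert the composition law: u' = (u − v)/(1 − uv/c²).
u' = (-0.288 − 0.913) / (1 − (-0.288)(0.913)) = -1.2010/1.2629 = -0.9510.

-0.951c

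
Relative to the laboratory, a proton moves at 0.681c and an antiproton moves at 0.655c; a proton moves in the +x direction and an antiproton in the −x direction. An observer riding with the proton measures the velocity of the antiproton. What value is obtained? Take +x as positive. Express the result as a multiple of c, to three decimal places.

-0.924c

β_A = 0.681, β_B = -0.655.
Transform to A's frame with the inverse velocity-addition law: u' = (u − v)/(1 − uv/c²), taking u = β_B and v = β_A.
u' = (-0.655 − 0.681) / (1 − (0.681)(-0.655)) = -1.3360/1.4461 = -0.9239.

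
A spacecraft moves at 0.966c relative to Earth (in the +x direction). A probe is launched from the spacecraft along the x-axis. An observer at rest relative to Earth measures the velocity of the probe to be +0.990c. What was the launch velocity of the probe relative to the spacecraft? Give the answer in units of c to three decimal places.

Invert the composition law: u' = (u − v)/(1 − uv/c²).
u' = (0.990 − 0.966) / (1 − (0.990)(0.966)) = 0.0240/0.0437 = 0.5497.

+0.550c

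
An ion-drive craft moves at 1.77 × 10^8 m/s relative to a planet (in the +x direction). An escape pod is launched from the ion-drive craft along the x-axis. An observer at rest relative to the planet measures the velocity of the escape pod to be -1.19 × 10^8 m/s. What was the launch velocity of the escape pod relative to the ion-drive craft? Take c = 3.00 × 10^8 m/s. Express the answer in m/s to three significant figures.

v = 0.590c, u = -0.397c.
Invert the composition law: u' = (u − v)/(1 − uv/c²).
u' = (-0.397 − 0.590) / (1 − (-0.397)(0.590)) = -0.9867/1.2340 = -0.7995.
u' = -0.7995 × 3.00 × 10^8 m/s.

-2.40 × 10^8 m/s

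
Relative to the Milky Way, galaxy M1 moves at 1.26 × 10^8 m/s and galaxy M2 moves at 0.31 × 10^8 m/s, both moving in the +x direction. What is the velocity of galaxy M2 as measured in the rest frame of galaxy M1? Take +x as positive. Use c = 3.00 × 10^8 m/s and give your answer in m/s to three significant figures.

β_A = 0.420, β_B = 0.103 (dividing each by c = 3.00 × 10^8 m/s).
Transform to A's frame with the inverse velocity-addition law: u' = (u − v)/(1 − uv/c²), taking u = β_B and v = β_A.
u' = (0.103 − 0.420) / (1 − (0.420)(0.103)) = -0.3167/0.9566 = -0.3310.
u' = -0.3310 × 3.00 × 10^8 m/s.

-9.93 × 10^7 m/s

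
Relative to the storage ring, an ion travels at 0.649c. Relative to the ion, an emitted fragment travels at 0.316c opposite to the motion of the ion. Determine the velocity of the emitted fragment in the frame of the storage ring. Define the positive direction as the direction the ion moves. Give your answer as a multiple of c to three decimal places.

With v = 0.649 and u' = -0.316 (in units of c),
u = (u' + v)/(1 + u'v/c²):
u = (-0.316 + 0.649) / (1 + (-0.316)·0.649) = 0.3330/0.7949 = 0.4189

+0.419c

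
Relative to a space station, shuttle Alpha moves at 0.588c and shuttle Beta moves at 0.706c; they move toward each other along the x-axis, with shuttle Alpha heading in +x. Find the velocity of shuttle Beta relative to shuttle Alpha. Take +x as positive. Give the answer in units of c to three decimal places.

-0.914c

β_A = 0.588, β_B = -0.706.
Transform to A's frame with the inverse velocity-addition law: u' = (u − v)/(1 − uv/c²), taking u = β_B and v = β_A.
u' = (-0.706 − 0.588) / (1 − (0.588)(-0.706)) = -1.2940/1.4151 = -0.9144.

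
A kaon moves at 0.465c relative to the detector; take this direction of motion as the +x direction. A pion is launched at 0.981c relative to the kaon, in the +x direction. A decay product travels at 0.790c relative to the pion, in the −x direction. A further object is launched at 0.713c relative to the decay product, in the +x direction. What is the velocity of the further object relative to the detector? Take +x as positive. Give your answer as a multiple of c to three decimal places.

+0.990c

Apply u = (u' + v)/(1 + u'v/c²) successively, working outward toward the detector.
Start: velocity of the kaon relative to the detector = 0.4650c.
Compose with the pion (u' = 0.981 in the kaon frame): u_1 = (0.981 + 0.465) / (1 + 0.981·0.465) = 1.4460/1.4562 = 0.9930.
Compose with the decay product (u' = -0.790 in the pion frame): u_2 = (-0.790 + 0.993) / (1 + (-0.790)·0.993) = 0.2030/0.2155 = 0.9420.
Compose with the further object (u' = 0.713 in the decay product frame): u_3 = (0.713 + 0.942) / (1 + 0.713·0.942) = 1.6550/1.6717 = 0.9900.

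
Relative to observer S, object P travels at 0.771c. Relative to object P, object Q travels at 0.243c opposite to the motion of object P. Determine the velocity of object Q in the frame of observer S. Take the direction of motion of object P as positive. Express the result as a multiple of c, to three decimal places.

+0.650c

With v = 0.771 and u' = -0.243 (in units of c),
u = (u' + v)/(1 + u'v/c²):
u = (-0.243 + 0.771) / (1 + (-0.243)·0.771) = 0.5280/0.8126 = 0.6497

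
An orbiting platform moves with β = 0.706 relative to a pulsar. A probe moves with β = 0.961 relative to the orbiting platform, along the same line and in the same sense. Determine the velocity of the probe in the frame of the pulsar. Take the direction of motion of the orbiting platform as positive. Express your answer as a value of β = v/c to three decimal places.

β = 0.993

With v = 0.706 and u' = 0.961 (in units of c),
u = (u' + v)/(1 + u'v/c²):
u = (0.961 + 0.706) / (1 + 0.961·0.706) = 1.6670/1.6785 = 0.9932
(Galilean addition would give +1.667c, exceeding c.)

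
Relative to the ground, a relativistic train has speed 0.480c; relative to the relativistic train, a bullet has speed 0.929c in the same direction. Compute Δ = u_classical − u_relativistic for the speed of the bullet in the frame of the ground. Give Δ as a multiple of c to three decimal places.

Δ = 0.435c

Galilean: u_cl = 0.929 + 0.480 = 1.4090.
Relativistic: u_rel = (0.929 + 0.480) / (1 + 0.929·0.480) = 1.4090/1.4459 = 0.9745.
Δ = 1.4090 − 0.9745 = 0.4345.
(The classical prediction exceeds c; the relativistic result does not.)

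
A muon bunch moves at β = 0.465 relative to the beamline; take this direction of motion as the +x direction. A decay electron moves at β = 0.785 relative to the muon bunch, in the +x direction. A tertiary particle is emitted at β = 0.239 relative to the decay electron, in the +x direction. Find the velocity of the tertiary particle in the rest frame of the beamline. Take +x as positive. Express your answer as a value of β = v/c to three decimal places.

β = 0.947

Apply u = (u' + v)/(1 + u'v/c²) successively, working outward toward the beamline.
Start: velocity of the muon bunch relative to the beamline = 0.4650c.
Compose with the decay electron (u' = 0.785 in the muon bunch frame): u_1 = (0.785 + 0.465) / (1 + 0.785·0.465) = 1.2500/1.3650 = 0.9157.
Compose with the tertiary particle (u' = 0.239 in the decay electron frame): u_2 = (0.239 + 0.916) / (1 + 0.239·0.916) = 1.1547/1.2189 = 0.9474.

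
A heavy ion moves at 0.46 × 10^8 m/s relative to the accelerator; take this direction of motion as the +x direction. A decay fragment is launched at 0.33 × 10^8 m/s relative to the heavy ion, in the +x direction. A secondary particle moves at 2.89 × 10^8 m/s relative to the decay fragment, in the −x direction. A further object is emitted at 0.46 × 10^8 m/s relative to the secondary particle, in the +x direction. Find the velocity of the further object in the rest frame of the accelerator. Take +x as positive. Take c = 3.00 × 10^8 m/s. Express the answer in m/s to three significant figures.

-2.75 × 10^8 m/s

Apply u = (u' + v)/(1 + u'v/c²) successively, working outward toward the accelerator.
(Dividing each given speed by c = 3.00 × 10^8 m/s to work in units of c.)
Start: velocity of the heavy ion relative to the accelerator = 0.1533c.
Compose with the decay fragment (u' = 0.110 in the heavy ion frame): u_1 = (0.110 + 0.153) / (1 + 0.110·0.153) = 0.2633/1.0169 = 0.2590.
Compose with the secondary particle (u' = -0.963 in the decay fragment frame): u_2 = (-0.963 + 0.259) / (1 + (-0.963)·0.259) = -0.7044/0.7505 = -0.9385.
Compose with the further object (u' = 0.153 in the secondary particle frame): u_3 = (0.153 + (-0.938)) / (1 + 0.153·(-0.938)) = -0.7852/0.8561 = -0.9171.
So u = -0.9171 × 3.00 × 10^8 m/s.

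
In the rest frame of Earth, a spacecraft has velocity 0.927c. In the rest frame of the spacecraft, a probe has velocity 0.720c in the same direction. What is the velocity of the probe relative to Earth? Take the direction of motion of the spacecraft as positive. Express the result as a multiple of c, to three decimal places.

With v = 0.927 and u' = 0.720 (in units of c),
u = (u' + v)/(1 + u'v/c²):
u = (0.720 + 0.927) / (1 + 0.720·0.927) = 1.6470/1.6674 = 0.9877

0.988c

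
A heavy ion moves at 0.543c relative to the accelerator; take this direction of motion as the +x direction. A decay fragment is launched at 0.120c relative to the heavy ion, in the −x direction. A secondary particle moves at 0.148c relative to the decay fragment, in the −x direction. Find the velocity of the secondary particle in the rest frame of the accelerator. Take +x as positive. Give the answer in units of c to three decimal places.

+0.326c

Apply u = (u' + v)/(1 + u'v/c²) successively, working outward toward the accelerator.
Start: velocity of the heavy ion relative to the accelerator = 0.5430c.
Compose with the decay fragment (u' = -0.120 in the heavy ion frame): u_1 = (-0.120 + 0.543) / (1 + (-0.120)·0.543) = 0.4230/0.9348 = 0.4525.
Compose with the secondary particle (u' = -0.148 in the decay fragment frame): u_2 = (-0.148 + 0.452) / (1 + (-0.148)·0.452) = 0.3045/0.9330 = 0.3263.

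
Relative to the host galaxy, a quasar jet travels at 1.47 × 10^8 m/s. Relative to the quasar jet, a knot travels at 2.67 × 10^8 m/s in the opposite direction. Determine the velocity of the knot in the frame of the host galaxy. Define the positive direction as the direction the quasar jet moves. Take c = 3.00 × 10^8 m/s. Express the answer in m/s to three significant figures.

-2.13 × 10^8 m/s

In units of c (dividing by 3.00 × 10^8 m/s): v = 0.490, u' = -0.890.
u = (u' + v)/(1 + u'v/c²):
u = (-0.890 + 0.490) / (1 + (-0.890)·0.490) = -0.4000/0.5639 = -0.7093
Converting back: u = -0.7093 × 3.00 × 10^8 m/s.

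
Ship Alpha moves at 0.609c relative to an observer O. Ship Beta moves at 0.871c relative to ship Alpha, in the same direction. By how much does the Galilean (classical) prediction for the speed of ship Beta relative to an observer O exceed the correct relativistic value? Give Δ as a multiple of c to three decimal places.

Δ = 0.513c

Galilean: u_cl = 0.871 + 0.609 = 1.4800.
Relativistic: u_rel = (0.871 + 0.609) / (1 + 0.871·0.609) = 1.4800/1.5304 = 0.9670.
Δ = 1.4800 − 0.9670 = 0.5130.
(The classical prediction exceeds c; the relativistic result does not.)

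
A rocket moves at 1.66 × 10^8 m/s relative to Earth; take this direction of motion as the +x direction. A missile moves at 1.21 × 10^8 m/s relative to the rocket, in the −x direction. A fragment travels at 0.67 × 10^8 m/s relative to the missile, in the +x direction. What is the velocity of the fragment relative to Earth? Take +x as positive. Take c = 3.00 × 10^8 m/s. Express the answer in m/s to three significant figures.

Apply u = (u' + v)/(1 + u'v/c²) successively, working outward toward Earth.
(Dividing each given speed by c = 3.00 × 10^8 m/s to work in units of c.)
Start: velocity of the rocket relative to Earth = 0.5533c.
Compose with the missile (u' = -0.403 in the rocket frame): u_1 = (-0.403 + 0.553) / (1 + (-0.403)·0.553) = 0.1500/0.7768 = 0.1931.
Compose with the fragment (u' = 0.223 in the missile frame): u_2 = (0.223 + 0.193) / (1 + 0.223·0.193) = 0.4164/1.0431 = 0.3992.
So u = 0.3992 × 3.00 × 10^8 m/s.

+1.20 × 10^8 m/s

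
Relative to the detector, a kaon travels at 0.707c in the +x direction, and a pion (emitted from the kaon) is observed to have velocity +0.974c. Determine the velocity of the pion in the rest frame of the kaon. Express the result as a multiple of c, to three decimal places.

Invert the composition law: u' = (u − v)/(1 − uv/c²).
u' = (0.974 − 0.707) / (1 − (0.974)(0.707)) = 0.2670/0.3114 = 0.8575.

+0.857c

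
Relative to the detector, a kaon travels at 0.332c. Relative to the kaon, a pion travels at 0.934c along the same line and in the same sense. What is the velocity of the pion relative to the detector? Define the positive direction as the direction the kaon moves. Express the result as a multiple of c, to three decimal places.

0.966c

With v = 0.332 and u' = 0.934 (in units of c),
u = (u' + v)/(1 + u'v/c²):
u = (0.934 + 0.332) / (1 + 0.934·0.332) = 1.2660/1.3101 = 0.9663
(Galilean addition would give +1.266c, exceeding c.)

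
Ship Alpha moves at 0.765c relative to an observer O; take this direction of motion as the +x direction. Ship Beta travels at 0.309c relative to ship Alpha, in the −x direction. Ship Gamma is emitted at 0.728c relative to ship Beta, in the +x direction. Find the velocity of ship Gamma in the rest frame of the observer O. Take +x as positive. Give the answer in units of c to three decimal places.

+0.924c

Apply u = (u' + v)/(1 + u'v/c²) successively, working outward toward the observer O.
Start: velocity of ship Alpha relative to the observer O = 0.7650c.
Compose with ship Beta (u' = -0.309 in ship Alpha frame): u_1 = (-0.309 + 0.765) / (1 + (-0.309)·0.765) = 0.4560/0.7636 = 0.5972.
Compose with ship Gamma (u' = 0.728 in ship Beta frame): u_2 = (0.728 + 0.597) / (1 + 0.728·0.597) = 1.3252/1.4347 = 0.9236.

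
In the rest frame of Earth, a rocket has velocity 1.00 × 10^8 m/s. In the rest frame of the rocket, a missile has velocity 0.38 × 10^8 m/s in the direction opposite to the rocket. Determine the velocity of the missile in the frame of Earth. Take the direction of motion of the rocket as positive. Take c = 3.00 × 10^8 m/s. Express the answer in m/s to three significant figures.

In units of c (dividing by 3.00 × 10^8 m/s): v = 0.333, u' = -0.127.
u = (u' + v)/(1 + u'v/c²):
u = (-0.127 + 0.333) / (1 + (-0.127)·0.333) = 0.2067/0.9578 = 0.2158
Converting back: u = 0.2158 × 3.00 × 10^8 m/s.

+6.47 × 10^7 m/s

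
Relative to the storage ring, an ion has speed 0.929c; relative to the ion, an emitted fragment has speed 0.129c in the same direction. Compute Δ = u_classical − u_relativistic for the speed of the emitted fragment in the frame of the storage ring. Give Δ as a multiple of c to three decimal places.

Δ = 0.113c

Galilean: u_cl = 0.129 + 0.929 = 1.0580.
Relativistic: u_rel = (0.129 + 0.929) / (1 + 0.129·0.929) = 1.0580/1.1198 = 0.9448.
Δ = 1.0580 − 0.9448 = 0.1132.
(The classical prediction exceeds c; the relativistic result does not.)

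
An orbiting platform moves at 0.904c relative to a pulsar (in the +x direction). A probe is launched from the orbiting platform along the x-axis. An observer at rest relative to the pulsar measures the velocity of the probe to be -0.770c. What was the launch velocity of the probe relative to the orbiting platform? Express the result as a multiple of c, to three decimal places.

-0.987c

Invert the composition law: u' = (u − v)/(1 − uv/c²).
u' = (-0.770 − 0.904) / (1 − (-0.770)(0.904)) = -1.6740/1.6961 = -0.9870.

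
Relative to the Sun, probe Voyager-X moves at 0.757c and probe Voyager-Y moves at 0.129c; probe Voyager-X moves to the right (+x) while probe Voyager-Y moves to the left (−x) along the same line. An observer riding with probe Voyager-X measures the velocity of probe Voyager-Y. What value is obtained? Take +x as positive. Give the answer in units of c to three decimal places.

-0.807c

β_A = 0.757, β_B = -0.129.
Transform to A's frame with the inverse velocity-addition law: u' = (u − v)/(1 − uv/c²), taking u = β_B and v = β_A.
u' = (-0.129 − 0.757) / (1 − (0.757)(-0.129)) = -0.8860/1.0977 = -0.8072.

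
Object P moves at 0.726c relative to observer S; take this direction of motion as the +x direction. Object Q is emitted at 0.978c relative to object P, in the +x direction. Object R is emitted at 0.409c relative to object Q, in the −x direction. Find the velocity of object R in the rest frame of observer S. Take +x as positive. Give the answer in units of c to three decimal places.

Apply u = (u' + v)/(1 + u'v/c²) successively, working outward toward observer S.
Start: velocity of object P relative to observer S = 0.7260c.
Compose with object Q (u' = 0.978 in object P frame): u_1 = (0.978 + 0.726) / (1 + 0.978·0.726) = 1.7040/1.7100 = 0.9965.
Compose with object R (u' = -0.409 in object Q frame): u_2 = (-0.409 + 0.996) / (1 + (-0.409)·0.996) = 0.5875/0.5924 = 0.9916.

+0.992c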